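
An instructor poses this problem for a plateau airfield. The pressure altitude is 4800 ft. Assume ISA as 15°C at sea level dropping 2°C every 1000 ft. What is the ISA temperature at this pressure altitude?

5.4°C

ISA temperature = 15 − 2 × (4800/1000) = 15 − 9.6 = 5.4°C.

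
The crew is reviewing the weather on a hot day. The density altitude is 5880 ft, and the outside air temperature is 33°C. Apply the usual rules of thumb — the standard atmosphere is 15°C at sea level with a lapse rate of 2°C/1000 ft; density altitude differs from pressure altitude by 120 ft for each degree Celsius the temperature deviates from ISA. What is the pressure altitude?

3000 ft

DA = PA + 120 × (OAT − (15 − 2·PA/1000)) = PA + 120·OAT − 1800 + 0.24·PA = 1.24·PA + 120·OAT − 1800.
So 1.24·PA = 5880 − 120 × 33 + 1800 = 3720.
PA = 3720 / 1.24 = 3000 ft.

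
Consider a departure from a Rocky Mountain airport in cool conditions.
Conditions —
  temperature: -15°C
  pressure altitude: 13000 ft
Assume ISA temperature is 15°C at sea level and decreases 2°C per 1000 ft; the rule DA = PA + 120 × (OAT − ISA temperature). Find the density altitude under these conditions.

ISA temperature at 13000 ft = 15 − 2 × (13000/1000) = -11°C.
ISA deviation = -15 − (-11) = -4°C.
Density altitude = 13000 + 120 × (-4) = 13000 + (-480) = 12520 ft.

12520 ft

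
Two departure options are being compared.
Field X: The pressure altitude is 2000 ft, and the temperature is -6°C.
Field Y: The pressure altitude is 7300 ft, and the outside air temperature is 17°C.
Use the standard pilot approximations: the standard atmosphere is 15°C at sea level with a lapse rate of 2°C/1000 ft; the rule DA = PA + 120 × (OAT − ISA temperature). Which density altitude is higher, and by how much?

Field Y by 9332 ft

Field X: ISA temp = 11°C, deviation -17°C, DA = 2000 + 120 × (-17) = -40 ft.
Field Y: ISA temp = 0.4°C, deviation +16.6°C, DA = 7300 + 120 × 16.6 = 9292 ft.
Field Y is higher by 9292 − (-40) = 9332 ft.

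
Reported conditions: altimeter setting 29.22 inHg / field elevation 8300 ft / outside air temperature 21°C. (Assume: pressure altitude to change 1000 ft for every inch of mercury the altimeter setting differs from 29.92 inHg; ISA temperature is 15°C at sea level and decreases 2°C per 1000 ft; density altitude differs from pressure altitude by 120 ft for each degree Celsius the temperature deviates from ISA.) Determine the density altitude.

Pressure altitude = 8300 + (29.92 − 29.22) × 1000 = 8300 + (+700) = 9000 ft.
ISA temperature at 9000 ft = 15 − 2 × (9000/1000) = -3°C.
ISA deviation = 21 − (-3) = +24°C.
Density altitude = 9000 + 120 × (24) = 11880 ft.

11880 ft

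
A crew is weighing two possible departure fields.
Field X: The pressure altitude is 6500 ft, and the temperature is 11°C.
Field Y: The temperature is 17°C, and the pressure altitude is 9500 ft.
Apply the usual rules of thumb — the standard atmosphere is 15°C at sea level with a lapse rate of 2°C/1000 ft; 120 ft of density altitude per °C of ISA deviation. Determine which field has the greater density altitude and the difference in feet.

Field X: ISA temp = 2°C, deviation +9°C, DA = 6500 + 120 × 9 = 7580 ft.
Field Y: ISA temp = -4°C, deviation +21°C, DA = 9500 + 120 × 21 = 12020 ft.
Field Y is higher by 12020 − 7580 = 4440 ft.

Field Y by 4440 ft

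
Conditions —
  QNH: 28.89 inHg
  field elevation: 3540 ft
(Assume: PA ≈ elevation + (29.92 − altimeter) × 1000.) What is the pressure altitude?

4570 ft

Pressure correction = (29.92 − 28.89) × 1000 = +1030 ft.
Pressure altitude = 3540 + (+1030) = 4570 ft.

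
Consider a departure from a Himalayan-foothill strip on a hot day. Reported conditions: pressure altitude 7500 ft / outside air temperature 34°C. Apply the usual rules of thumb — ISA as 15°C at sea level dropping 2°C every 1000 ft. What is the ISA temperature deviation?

ISA+34°C

ISA temperature at 7500 ft = 15 − 2 × (7500/1000) = 0°C.
Deviation = OAT − ISA = 34 − 0 = +34°C.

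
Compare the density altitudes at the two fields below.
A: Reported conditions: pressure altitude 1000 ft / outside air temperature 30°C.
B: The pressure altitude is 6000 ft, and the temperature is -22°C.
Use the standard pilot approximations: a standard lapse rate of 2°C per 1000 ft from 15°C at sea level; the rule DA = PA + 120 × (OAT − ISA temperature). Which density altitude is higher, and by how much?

A: ISA temp = 13°C, deviation +17°C, DA = 1000 + 120 × 17 = 3040 ft.
B: ISA temp = 3°C, deviation -25°C, DA = 6000 + 120 × (-25) = 3000 ft.
A is higher by 3040 − 3000 = 40 ft.

A by 40 ft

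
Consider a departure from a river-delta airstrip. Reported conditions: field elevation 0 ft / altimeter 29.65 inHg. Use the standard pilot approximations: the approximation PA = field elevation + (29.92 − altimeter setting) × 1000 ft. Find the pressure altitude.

Pressure correction = (29.92 − 29.65) × 1000 = +270 ft.
Pressure altitude = 0 + (+270) = 270 ft.

270 ft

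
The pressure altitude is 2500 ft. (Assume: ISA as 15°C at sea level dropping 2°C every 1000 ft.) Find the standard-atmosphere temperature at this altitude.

10°C

ISA temperature = 15 − 2 × (2500/1000) = 15 − 5 = 10°C.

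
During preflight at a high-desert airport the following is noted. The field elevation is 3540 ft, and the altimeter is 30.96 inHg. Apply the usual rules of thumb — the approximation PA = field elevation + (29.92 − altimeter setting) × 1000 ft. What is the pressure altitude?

Pressure correction = (29.92 − 30.96) × 1000 = -1040 ft.
Pressure altitude = 3540 + (-1040) = 2500 ft.

2500 ft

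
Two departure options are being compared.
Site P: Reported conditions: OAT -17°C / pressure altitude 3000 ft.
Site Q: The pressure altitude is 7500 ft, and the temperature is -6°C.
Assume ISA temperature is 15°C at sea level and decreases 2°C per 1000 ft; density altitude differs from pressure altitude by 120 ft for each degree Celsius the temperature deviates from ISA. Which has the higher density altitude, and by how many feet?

Site Q by 6900 ft

Site P: ISA temp = 9°C, deviation -26°C, DA = 3000 + 120 × (-26) = -120 ft.
Site Q: ISA temp = 0°C, deviation -6°C, DA = 7500 + 120 × (-6) = 6780 ft.
Site Q is higher by 6780 − (-120) = 6900 ft.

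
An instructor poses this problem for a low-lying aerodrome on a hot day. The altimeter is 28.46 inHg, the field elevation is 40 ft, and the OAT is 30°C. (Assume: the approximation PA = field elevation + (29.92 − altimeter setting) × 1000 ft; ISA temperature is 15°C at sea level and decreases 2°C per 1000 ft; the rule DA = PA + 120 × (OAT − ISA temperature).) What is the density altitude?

3660 ft

Pressure altitude = 40 + (29.92 − 28.46) × 1000 = 40 + (+1460) = 1500 ft.
ISA temperature at 1500 ft = 15 − 2 × (1500/1000) = 12°C.
ISA deviation = 30 − 12 = +18°C.
Density altitude = 1500 + 120 × (18) = 3660 ft.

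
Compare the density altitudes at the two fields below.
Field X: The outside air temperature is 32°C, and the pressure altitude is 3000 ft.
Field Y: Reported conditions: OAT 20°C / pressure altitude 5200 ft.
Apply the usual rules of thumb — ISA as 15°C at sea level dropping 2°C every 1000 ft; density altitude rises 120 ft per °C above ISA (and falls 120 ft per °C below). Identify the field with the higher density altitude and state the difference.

Field X: ISA temp = 9°C, deviation +23°C, DA = 3000 + 120 × 23 = 5760 ft.
Field Y: ISA temp = 4.6°C, deviation +15.4°C, DA = 5200 + 120 × 15.4 = 7048 ft.
Field Y is higher by 7048 − 5760 = 1288 ft.

Field Y by 1288 ft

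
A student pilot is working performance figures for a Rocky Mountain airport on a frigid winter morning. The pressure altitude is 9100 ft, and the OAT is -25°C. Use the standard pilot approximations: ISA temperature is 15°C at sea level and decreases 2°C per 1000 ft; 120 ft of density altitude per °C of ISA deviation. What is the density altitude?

6484 ft

ISA temperature at 9100 ft = 15 − 2 × (9100/1000) = -3.2°C.
ISA deviation = -25 − (-3.2) = -21.8°C.
Density altitude = 9100 + 120 × (-21.8) = 9100 + (-2616) = 6484 ft.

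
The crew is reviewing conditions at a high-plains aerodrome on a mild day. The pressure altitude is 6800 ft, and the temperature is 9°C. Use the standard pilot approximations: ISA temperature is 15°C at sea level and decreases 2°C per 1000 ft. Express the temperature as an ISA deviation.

ISA+7.6°C

ISA temperature at 6800 ft = 15 − 2 × (6800/1000) = 1.4°C.
Deviation = OAT − ISA = 9 − 1.4 = +7.6°C.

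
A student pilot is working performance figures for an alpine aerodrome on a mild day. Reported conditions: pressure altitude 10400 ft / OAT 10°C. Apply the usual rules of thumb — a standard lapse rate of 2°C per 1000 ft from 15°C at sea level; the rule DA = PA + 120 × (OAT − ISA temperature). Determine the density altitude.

12296 ft

ISA temperature at 10400 ft = 15 − 2 × (10400/1000) = -5.8°C.
ISA deviation = 10 − (-5.8) = +15.8°C.
Density altitude = 10400 + 120 × (15.8) = 10400 + (+1896) = 12296 ft.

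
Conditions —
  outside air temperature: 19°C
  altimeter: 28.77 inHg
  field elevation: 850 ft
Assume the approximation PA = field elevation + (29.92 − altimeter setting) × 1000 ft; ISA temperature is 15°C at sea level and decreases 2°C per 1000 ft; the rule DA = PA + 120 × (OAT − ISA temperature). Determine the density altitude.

Pressure altitude = 850 + (29.92 − 28.77) × 1000 = 850 + (+1150) = 2000 ft.
ISA temperature at 2000 ft = 15 − 2 × (2000/1000) = 11°C.
ISA deviation = 19 − 11 = +8°C.
Density altitude = 2000 + 120 × (8) = 2960 ft.

2960 ft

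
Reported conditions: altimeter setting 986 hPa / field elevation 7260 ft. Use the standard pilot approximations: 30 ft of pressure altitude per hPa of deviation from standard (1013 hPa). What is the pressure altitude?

8070 ft

Pressure correction = (1013 − 986) × 30 = +810 ft.
Pressure altitude = 7260 + (+810) = 8070 ft.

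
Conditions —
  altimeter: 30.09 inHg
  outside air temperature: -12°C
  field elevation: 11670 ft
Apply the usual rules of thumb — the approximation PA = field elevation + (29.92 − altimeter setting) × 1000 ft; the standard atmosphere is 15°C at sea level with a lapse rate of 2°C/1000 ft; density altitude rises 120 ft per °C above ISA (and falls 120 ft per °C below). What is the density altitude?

Pressure altitude = 11670 + (29.92 − 30.09) × 1000 = 11670 + (-170) = 11500 ft.
ISA temperature at 11500 ft = 15 − 2 × (11500/1000) = -8°C.
ISA deviation = -12 − (-8) = -4°C.
Density altitude = 11500 + 120 × (-4) = 11020 ft.

11020 ft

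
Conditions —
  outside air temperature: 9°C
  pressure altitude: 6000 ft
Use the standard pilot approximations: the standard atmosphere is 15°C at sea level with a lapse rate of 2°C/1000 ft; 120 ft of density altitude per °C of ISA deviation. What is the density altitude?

ISA temperature at 6000 ft = 15 − 2 × (6000/1000) = 3°C.
ISA deviation = 9 − 3 = +6°C.
Density altitude = 6000 + 120 × (6) = 6000 + (+720) = 6720 ft.

6720 ft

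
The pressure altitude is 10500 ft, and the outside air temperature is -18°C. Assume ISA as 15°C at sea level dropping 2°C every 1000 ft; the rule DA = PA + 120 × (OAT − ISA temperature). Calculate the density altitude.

9060 ft

ISA temperature at 10500 ft = 15 − 2 × (10500/1000) = -6°C.
ISA deviation = -18 − (-6) = -12°C.
Density altitude = 10500 + 120 × (-12) = 10500 + (-1440) = 9060 ft.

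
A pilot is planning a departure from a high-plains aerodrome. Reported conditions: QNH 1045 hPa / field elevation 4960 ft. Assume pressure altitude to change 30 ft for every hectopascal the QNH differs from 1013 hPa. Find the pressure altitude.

Pressure correction = (1013 − 1045) × 30 = -960 ft.
Pressure altitude = 4960 + (-960) = 4000 ft.

4000 ft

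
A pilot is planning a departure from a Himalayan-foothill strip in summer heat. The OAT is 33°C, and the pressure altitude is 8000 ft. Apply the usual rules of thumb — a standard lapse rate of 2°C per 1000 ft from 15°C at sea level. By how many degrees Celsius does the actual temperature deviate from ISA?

ISA+34°C

ISA temperature at 8000 ft = 15 − 2 × (8000/1000) = -1°C.
Deviation = OAT − ISA = 33 − (-1) = +34°C.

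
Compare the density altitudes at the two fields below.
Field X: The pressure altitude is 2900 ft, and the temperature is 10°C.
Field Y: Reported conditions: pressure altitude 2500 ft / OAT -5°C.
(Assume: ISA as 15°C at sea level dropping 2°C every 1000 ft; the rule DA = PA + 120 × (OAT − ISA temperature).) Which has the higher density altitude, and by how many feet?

Field X by 2296 ft

Field X: ISA temp = 9.2°C, deviation +0.8°C, DA = 2900 + 120 × 0.8 = 2996 ft.
Field Y: ISA temp = 10°C, deviation -15°C, DA = 2500 + 120 × (-15) = 700 ft.
Field X is higher by 2996 − 700 = 2296 ft.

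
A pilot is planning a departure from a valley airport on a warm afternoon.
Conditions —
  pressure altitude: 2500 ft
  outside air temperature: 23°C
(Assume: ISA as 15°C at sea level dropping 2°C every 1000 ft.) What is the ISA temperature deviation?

ISA temperature at 2500 ft = 15 − 2 × (2500/1000) = 10°C.
Deviation = OAT − ISA = 23 − 10 = +13°C.

ISA+13°C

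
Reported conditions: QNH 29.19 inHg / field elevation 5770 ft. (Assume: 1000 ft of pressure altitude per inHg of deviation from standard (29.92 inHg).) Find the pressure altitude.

Pressure correction = (29.92 − 29.19) × 1000 = +730 ft.
Pressure altitude = 5770 + (+730) = 6500 ft.

6500 ft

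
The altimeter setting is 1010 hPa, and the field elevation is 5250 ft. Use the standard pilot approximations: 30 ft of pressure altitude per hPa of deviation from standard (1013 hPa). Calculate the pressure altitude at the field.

5340 ft

Pressure correction = (1013 − 1010) × 30 = +90 ft.
Pressure altitude = 5250 + (+90) = 5340 ft.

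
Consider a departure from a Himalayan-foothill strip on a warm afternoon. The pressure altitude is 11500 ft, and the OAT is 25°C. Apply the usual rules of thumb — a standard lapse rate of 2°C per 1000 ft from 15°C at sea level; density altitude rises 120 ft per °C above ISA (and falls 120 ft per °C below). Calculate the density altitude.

15460 ft

ISA temperature at 11500 ft = 15 − 2 × (11500/1000) = -8°C.
ISA deviation = 25 − (-8) = +33°C.
Density altitude = 11500 + 120 × (33) = 11500 + (+3960) = 15460 ft.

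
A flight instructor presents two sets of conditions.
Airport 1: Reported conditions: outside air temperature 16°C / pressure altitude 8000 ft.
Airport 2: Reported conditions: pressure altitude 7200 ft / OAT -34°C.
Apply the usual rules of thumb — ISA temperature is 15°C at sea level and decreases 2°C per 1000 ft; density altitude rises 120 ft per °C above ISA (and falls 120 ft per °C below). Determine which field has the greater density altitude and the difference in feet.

Airport 1 by 6992 ft

Airport 1: ISA temp = -1°C, deviation +17°C, DA = 8000 + 120 × 17 = 10040 ft.
Airport 2: ISA temp = 0.6°C, deviation -34.6°C, DA = 7200 + 120 × (-34.6) = 3048 ft.
Airport 1 is higher by 10040 − 3048 = 6992 ft.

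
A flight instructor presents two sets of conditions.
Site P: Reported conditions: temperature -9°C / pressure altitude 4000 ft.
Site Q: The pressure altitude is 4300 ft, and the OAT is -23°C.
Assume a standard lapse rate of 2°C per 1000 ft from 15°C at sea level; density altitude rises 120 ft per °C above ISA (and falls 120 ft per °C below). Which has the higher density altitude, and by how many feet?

Site P by 1308 ft

Site P: ISA temp = 7°C, deviation -16°C, DA = 4000 + 120 × (-16) = 2080 ft.
Site Q: ISA temp = 6.4°C, deviation -29.4°C, DA = 4300 + 120 × (-29.4) = 772 ft.
Site P is higher by 2080 − 772 = 1308 ft.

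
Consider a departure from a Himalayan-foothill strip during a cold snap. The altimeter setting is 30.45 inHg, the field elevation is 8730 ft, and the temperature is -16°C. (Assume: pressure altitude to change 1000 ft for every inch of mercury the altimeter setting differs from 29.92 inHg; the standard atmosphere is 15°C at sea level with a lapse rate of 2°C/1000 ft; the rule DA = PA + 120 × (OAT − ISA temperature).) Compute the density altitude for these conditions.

Pressure altitude = 8730 + (29.92 − 30.45) × 1000 = 8730 + (-530) = 8200 ft.
ISA temperature at 8200 ft = 15 − 2 × (8200/1000) = -1.4°C.
ISA deviation = -16 − (-1.4) = -14.6°C.
Density altitude = 8200 + 120 × (-14.6) = 6448 ft.

6448 ft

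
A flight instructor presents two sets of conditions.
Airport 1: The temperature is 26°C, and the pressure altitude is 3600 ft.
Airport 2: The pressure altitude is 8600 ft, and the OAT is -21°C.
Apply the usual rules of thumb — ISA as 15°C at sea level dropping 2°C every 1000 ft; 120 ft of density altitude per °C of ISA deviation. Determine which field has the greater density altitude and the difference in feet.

Airport 1: ISA temp = 7.8°C, deviation +18.2°C, DA = 3600 + 120 × 18.2 = 5784 ft.
Airport 2: ISA temp = -2.2°C, deviation -18.8°C, DA = 8600 + 120 × (-18.8) = 6344 ft.
Airport 2 is higher by 6344 − 5784 = 560 ft.

Airport 2 by 560 ft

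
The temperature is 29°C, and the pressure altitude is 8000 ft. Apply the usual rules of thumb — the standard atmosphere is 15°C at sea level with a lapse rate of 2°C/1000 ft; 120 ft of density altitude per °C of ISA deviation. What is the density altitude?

11600 ft

ISA temperature at 8000 ft = 15 − 2 × (8000/1000) = -1°C.
ISA deviation = 29 − (-1) = +30°C.
Density altitude = 8000 + 120 × (30) = 8000 + (+3600) = 11600 ft.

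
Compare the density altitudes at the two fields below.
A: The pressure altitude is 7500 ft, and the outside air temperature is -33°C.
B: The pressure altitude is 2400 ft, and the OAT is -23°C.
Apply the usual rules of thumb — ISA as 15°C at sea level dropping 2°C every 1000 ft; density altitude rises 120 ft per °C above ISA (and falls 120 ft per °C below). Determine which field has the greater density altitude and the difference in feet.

A: ISA temp = 0°C, deviation -33°C, DA = 7500 + 120 × (-33) = 3540 ft.
B: ISA temp = 10.2°C, deviation -33.2°C, DA = 2400 + 120 × (-33.2) = -1584 ft.
A is higher by 3540 − (-1584) = 5124 ft.

A by 5124 ft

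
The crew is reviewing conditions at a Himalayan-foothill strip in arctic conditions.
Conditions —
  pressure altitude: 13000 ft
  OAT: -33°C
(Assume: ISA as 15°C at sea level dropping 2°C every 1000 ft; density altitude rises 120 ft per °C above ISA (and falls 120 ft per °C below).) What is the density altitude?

ISA temperature at 13000 ft = 15 − 2 × (13000/1000) = -11°C.
ISA deviation = -33 − (-11) = -22°C.
Density altitude = 13000 + 120 × (-22) = 13000 + (-2640) = 10360 ft.

10360 ft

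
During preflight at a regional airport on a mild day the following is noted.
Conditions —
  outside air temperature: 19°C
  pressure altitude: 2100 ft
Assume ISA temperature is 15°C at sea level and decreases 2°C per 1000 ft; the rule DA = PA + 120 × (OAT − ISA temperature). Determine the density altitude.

3084 ft

ISA temperature at 2100 ft = 15 − 2 × (2100/1000) = 10.8°C.
ISA deviation = 19 − 10.8 = +8.2°C.
Density altitude = 2100 + 120 × (8.2) = 2100 + (+984) = 3084 ft.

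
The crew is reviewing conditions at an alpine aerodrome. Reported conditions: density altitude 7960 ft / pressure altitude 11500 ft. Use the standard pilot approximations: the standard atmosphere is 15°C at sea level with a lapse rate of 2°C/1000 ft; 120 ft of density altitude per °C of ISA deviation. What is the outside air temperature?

Density altitude − pressure altitude = 7960 − 11500 = -3540 ft.
At 120 ft/°C that is an ISA deviation of -3540/120 = -29.5°C.
ISA temperature at 11500 ft = 15 − 2 × (11500/1000) = -8°C.
OAT = ISA + deviation = -8 + (-29.5) = -37.5°C.

-37.5°C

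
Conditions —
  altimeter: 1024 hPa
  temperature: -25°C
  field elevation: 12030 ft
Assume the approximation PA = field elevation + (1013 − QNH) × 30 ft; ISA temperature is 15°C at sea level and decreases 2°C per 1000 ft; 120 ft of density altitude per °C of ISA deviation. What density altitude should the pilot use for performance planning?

9708 ft

Pressure altitude = 12030 + (1013 − 1024) × 30 = 12030 + (-330) = 11700 ft.
ISA temperature at 11700 ft = 15 − 2 × (11700/1000) = -8.4°C.
ISA deviation = -25 − (-8.4) = -16.6°C.
Density altitude = 11700 + 120 × (-16.6) = 9708 ft.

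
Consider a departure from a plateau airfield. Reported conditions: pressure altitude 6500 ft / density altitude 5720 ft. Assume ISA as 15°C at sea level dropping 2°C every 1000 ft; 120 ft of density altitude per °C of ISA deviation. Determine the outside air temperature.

-4.5°C

Density altitude − pressure altitude = 5720 − 6500 = -780 ft.
At 120 ft/°C that is an ISA deviation of -780/120 = -6.5°C.
ISA temperature at 6500 ft = 15 − 2 × (6500/1000) = 2°C.
OAT = ISA + deviation = 2 + (-6.5) = -4.5°C.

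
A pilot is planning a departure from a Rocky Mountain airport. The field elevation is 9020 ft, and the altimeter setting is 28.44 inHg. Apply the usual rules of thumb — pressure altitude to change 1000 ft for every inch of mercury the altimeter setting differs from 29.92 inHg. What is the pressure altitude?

10500 ft

Pressure correction = (29.92 − 28.44) × 1000 = +1480 ft.
Pressure altitude = 9020 + (+1480) = 10500 ft.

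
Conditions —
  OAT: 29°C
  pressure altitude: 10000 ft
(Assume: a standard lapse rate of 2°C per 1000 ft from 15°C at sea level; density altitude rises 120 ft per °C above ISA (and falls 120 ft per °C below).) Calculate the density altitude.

14080 ft

ISA temperature at 10000 ft = 15 − 2 × (10000/1000) = -5°C.
ISA deviation = 29 − (-5) = +34°C.
Density altitude = 10000 + 120 × (34) = 10000 + (+4080) = 14080 ft.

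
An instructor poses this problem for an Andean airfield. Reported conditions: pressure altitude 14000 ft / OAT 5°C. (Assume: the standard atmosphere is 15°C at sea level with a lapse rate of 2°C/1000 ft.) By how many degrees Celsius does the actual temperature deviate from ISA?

ISA+18°C

ISA temperature at 14000 ft = 15 − 2 × (14000/1000) = -13°C.
Deviation = OAT − ISA = 5 − (-13) = +18°C.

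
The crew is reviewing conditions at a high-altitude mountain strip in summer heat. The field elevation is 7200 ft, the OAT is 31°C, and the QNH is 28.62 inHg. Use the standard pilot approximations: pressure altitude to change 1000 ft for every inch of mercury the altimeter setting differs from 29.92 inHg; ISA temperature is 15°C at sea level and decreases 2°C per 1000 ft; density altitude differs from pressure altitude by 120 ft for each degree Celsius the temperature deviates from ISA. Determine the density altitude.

12460 ft

Pressure altitude = 7200 + (29.92 − 28.62) × 1000 = 7200 + (+1300) = 8500 ft.
ISA temperature at 8500 ft = 15 − 2 × (8500/1000) = -2°C.
ISA deviation = 31 − (-2) = +33°C.
Density altitude = 8500 + 120 × (33) = 12460 ft.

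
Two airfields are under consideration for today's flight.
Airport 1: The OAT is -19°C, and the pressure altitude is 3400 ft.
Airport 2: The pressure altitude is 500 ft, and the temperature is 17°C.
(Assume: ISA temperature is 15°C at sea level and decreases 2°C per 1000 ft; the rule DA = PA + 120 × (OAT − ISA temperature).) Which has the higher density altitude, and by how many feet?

Airport 2 by 724 ft

Airport 1: ISA temp = 8.2°C, deviation -27.2°C, DA = 3400 + 120 × (-27.2) = 136 ft.
Airport 2: ISA temp = 14°C, deviation +3°C, DA = 500 + 120 × 3 = 860 ft.
Airport 2 is higher by 860 − 136 = 724 ft.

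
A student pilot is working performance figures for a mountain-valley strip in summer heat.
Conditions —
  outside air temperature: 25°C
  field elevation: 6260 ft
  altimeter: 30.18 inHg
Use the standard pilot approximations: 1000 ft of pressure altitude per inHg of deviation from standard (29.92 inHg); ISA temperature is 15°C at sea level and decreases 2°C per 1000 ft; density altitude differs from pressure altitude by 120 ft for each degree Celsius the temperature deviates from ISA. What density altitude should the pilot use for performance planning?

8640 ft

Pressure altitude = 6260 + (29.92 − 30.18) × 1000 = 6260 + (-260) = 6000 ft.
ISA temperature at 6000 ft = 15 − 2 × (6000/1000) = 3°C.
ISA deviation = 25 − 3 = +22°C.
Density altitude = 6000 + 120 × (22) = 8640 ft.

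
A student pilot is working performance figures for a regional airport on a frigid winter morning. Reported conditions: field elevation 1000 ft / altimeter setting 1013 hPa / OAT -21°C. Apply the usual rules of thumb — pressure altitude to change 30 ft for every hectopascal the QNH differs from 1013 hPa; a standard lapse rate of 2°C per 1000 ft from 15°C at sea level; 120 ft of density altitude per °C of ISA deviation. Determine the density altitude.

-3080 ft

Pressure altitude = 1000 + (1013 − 1013) × 30 = 1000 + (0) = 1000 ft.
ISA temperature at 1000 ft = 15 − 2 × (1000/1000) = 13°C.
ISA deviation = -21 − 13 = -34°C.
Density altitude = 1000 + 120 × (-34) = -3080 ft.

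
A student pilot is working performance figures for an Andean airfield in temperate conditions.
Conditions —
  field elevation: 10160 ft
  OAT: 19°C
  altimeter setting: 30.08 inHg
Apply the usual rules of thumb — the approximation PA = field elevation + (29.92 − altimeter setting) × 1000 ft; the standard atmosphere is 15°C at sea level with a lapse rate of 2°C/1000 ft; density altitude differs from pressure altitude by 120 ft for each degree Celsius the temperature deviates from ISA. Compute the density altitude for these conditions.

12880 ft

Pressure altitude = 10160 + (29.92 − 30.08) × 1000 = 10160 + (-160) = 10000 ft.
ISA temperature at 10000 ft = 15 − 2 × (10000/1000) = -5°C.
ISA deviation = 19 − (-5) = +24°C.
Density altitude = 10000 + 120 × (24) = 12880 ft.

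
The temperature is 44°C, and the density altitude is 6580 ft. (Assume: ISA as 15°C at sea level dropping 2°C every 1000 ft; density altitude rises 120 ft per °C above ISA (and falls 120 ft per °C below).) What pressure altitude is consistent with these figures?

DA = PA + 120 × (OAT − (15 − 2·PA/1000)) = PA + 120·OAT − 1800 + 0.24·PA = 1.24·PA + 120·OAT − 1800.
So 1.24·PA = 6580 − 120 × 44 + 1800 = 3100.
PA = 3100 / 1.24 = 2500 ft.

2500 ft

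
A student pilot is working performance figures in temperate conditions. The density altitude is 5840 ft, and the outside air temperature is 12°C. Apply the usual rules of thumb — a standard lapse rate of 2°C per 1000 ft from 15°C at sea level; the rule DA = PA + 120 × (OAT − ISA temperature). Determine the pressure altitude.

5000 ft

DA = PA + 120 × (OAT − (15 − 2·PA/1000)) = PA + 120·OAT − 1800 + 0.24·PA = 1.24·PA + 120·OAT − 1800.
So 1.24·PA = 5840 − 120 × 12 + 1800 = 6200.
PA = 6200 / 1.24 = 5000 ft.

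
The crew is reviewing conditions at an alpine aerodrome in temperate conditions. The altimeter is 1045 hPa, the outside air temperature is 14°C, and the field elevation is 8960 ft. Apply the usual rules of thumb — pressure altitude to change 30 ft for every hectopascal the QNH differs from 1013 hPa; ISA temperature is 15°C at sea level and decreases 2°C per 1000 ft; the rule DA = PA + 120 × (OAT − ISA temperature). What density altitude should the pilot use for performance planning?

9800 ft

Pressure altitude = 8960 + (1013 − 1045) × 30 = 8960 + (-960) = 8000 ft.
ISA temperature at 8000 ft = 15 − 2 × (8000/1000) = -1°C.
ISA deviation = 14 − (-1) = +15°C.
Density altitude = 8000 + 120 × (15) = 9800 ft.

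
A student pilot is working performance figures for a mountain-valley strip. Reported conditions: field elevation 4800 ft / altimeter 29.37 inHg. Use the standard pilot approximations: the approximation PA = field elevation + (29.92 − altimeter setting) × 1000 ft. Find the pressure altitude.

5350 ft

Pressure correction = (29.92 − 29.37) × 1000 = +550 ft.
Pressure altitude = 4800 + (+550) = 5350 ft.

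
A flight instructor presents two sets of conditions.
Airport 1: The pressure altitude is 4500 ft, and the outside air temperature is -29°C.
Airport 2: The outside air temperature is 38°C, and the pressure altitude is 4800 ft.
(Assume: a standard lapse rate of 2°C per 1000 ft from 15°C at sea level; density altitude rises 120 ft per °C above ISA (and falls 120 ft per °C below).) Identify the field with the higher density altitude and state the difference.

Airport 1: ISA temp = 6°C, deviation -35°C, DA = 4500 + 120 × (-35) = 300 ft.
Airport 2: ISA temp = 5.4°C, deviation +32.6°C, DA = 4800 + 120 × 32.6 = 8712 ft.
Airport 2 is higher by 8712 − 300 = 8412 ft.

Airport 2 by 8412 ft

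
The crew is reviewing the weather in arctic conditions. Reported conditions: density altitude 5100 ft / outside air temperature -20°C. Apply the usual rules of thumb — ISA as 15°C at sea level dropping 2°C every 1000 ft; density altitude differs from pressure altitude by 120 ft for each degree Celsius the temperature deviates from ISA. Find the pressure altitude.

DA = PA + 120 × (OAT − (15 − 2·PA/1000)) = PA + 120·OAT − 1800 + 0.24·PA = 1.24·PA + 120·OAT − 1800.
So 1.24·PA = 5100 − 120 × (-20) + 1800 = 9300.
PA = 9300 / 1.24 = 7500 ft.

7500 ft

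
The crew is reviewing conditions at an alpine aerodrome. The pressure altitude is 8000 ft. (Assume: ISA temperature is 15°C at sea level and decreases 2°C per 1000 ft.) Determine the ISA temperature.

-1°C

ISA temperature = 15 − 2 × (8000/1000) = 15 − 16 = -1°C.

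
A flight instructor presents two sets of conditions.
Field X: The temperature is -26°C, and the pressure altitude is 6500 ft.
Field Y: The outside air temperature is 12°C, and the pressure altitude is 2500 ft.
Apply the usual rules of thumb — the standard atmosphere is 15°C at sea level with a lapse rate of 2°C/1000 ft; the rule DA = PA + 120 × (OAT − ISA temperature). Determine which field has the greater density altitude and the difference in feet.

Field X: ISA temp = 2°C, deviation -28°C, DA = 6500 + 120 × (-28) = 3140 ft.
Field Y: ISA temp = 10°C, deviation +2°C, DA = 2500 + 120 × 2 = 2740 ft.
Field X is higher by 3140 − 2740 = 400 ft.

Field X by 400 ft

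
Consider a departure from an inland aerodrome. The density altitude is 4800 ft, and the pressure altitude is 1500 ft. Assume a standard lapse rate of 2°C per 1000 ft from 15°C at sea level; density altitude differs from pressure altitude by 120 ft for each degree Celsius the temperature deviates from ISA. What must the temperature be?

39.5°C

Density altitude − pressure altitude = 4800 − 1500 = +3300 ft.
At 120 ft/°C that is an ISA deviation of 3300/120 = +27.5°C.
ISA temperature at 1500 ft = 15 − 2 × (1500/1000) = 12°C.
OAT = ISA + deviation = 12 + (+27.5) = 39.5°C.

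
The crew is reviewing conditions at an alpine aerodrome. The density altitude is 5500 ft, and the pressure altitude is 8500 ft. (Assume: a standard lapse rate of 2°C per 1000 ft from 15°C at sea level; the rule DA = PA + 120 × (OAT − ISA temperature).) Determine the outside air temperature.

Density altitude − pressure altitude = 5500 − 8500 = -3000 ft.
At 120 ft/°C that is an ISA deviation of -3000/120 = -25°C.
ISA temperature at 8500 ft = 15 − 2 × (8500/1000) = -2°C.
OAT = ISA + deviation = -2 + (-25) = -27°C.

-27°C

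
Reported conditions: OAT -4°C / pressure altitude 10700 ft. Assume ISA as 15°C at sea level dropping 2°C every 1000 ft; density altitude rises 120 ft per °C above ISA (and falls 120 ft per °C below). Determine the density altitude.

10988 ft

ISA temperature at 10700 ft = 15 − 2 × (10700/1000) = -6.4°C.
ISA deviation = -4 − (-6.4) = +2.4°C.
Density altitude = 10700 + 120 × (2.4) = 10700 + (+288) = 10988 ft.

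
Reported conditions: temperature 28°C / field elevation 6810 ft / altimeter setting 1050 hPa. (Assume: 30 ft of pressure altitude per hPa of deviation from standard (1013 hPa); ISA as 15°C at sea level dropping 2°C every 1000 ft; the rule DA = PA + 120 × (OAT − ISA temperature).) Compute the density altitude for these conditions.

8628 ft

Pressure altitude = 6810 + (1013 − 1050) × 30 = 6810 + (-1110) = 5700 ft.
ISA temperature at 5700 ft = 15 − 2 × (5700/1000) = 3.6°C.
ISA deviation = 28 − 3.6 = +24.4°C.
Density altitude = 5700 + 120 × (24.4) = 8628 ft.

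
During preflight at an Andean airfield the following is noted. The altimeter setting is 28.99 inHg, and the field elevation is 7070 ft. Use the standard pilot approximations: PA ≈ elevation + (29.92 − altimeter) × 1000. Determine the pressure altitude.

8000 ft

Pressure correction = (29.92 − 28.99) × 1000 = +930 ft.
Pressure altitude = 7070 + (+930) = 8000 ft.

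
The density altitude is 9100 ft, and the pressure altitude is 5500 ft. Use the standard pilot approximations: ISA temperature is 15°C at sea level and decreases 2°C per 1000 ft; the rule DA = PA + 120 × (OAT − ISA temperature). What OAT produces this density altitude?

34°C

Density altitude − pressure altitude = 9100 − 5500 = +3600 ft.
At 120 ft/°C that is an ISA deviation of 3600/120 = +30°C.
ISA temperature at 5500 ft = 15 − 2 × (5500/1000) = 4°C.
OAT = ISA + deviation = 4 + (+30) = 34°C.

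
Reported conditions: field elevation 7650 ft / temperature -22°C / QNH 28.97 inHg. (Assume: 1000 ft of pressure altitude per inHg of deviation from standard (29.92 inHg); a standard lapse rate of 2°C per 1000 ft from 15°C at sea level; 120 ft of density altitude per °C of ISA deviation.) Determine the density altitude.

Pressure altitude = 7650 + (29.92 − 28.97) × 1000 = 7650 + (+950) = 8600 ft.
ISA temperature at 8600 ft = 15 − 2 × (8600/1000) = -2.2°C.
ISA deviation = -22 − (-2.2) = -19.8°C.
Density altitude = 8600 + 120 × (-19.8) = 6224 ft.

6224 ft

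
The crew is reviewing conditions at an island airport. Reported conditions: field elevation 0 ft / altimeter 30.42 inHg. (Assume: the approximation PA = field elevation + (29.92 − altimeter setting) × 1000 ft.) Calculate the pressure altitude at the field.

-500 ft

Pressure correction = (29.92 − 30.42) × 1000 = -500 ft.
Pressure altitude = 0 + (-500) = -500 ft.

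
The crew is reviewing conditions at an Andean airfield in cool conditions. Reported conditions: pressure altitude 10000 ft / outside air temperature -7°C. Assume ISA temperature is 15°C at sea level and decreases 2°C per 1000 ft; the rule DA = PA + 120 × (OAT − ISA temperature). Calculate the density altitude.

ISA temperature at 10000 ft = 15 − 2 × (10000/1000) = -5°C.
ISA deviation = -7 − (-5) = -2°C.
Density altitude = 10000 + 120 × (-2) = 10000 + (-240) = 9760 ft.

9760 ft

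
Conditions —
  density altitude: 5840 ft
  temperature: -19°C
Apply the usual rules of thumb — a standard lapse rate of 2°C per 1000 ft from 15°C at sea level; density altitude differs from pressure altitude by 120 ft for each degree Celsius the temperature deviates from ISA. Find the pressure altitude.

DA = PA + 120 × (OAT − (15 − 2·PA/1000)) = PA + 120·OAT − 1800 + 0.24·PA = 1.24·PA + 120·OAT − 1800.
So 1.24·PA = 5840 − 120 × (-19) + 1800 = 9920.
PA = 9920 / 1.24 = 8000 ft.

8000 ft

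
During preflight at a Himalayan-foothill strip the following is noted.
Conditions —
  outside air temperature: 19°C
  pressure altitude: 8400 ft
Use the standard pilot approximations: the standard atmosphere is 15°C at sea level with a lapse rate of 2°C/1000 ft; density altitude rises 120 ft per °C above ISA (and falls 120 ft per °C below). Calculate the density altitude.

10896 ft

ISA temperature at 8400 ft = 15 − 2 × (8400/1000) = -1.8°C.
ISA deviation = 19 − (-1.8) = +20.8°C.
Density altitude = 8400 + 120 × (20.8) = 8400 + (+2496) = 10896 ft.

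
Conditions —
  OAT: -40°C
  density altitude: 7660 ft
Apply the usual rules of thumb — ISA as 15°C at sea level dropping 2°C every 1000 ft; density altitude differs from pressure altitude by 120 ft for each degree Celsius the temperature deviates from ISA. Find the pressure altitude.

11500 ft

DA = PA + 120 × (OAT − (15 − 2·PA/1000)) = PA + 120·OAT − 1800 + 0.24·PA = 1.24·PA + 120·OAT − 1800.
So 1.24·PA = 7660 − 120 × (-40) + 1800 = 14260.
PA = 14260 / 1.24 = 11500 ft.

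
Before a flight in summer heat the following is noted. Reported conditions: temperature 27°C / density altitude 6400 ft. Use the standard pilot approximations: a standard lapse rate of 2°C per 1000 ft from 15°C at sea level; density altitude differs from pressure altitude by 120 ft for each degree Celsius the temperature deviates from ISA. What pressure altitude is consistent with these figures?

DA = PA + 120 × (OAT − (15 − 2·PA/1000)) = PA + 120·OAT − 1800 + 0.24·PA = 1.24·PA + 120·OAT − 1800.
So 1.24·PA = 6400 − 120 × 27 + 1800 = 4960.
PA = 4960 / 1.24 = 4000 ft.

4000 ft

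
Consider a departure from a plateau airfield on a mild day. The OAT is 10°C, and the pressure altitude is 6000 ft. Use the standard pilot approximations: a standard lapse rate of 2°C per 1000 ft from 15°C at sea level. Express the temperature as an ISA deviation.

ISA temperature at 6000 ft = 15 − 2 × (6000/1000) = 3°C.
Deviation = OAT − ISA = 10 − 3 = +7°C.

ISA+7°C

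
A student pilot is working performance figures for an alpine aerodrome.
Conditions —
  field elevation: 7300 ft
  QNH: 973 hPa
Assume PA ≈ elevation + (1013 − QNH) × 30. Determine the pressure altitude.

Pressure correction = (1013 − 973) × 30 = +1200 ft.
Pressure altitude = 7300 + (+1200) = 8500 ft.

8500 ft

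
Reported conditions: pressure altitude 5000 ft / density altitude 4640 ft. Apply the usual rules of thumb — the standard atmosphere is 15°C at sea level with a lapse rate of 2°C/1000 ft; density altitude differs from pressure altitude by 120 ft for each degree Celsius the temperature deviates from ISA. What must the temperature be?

2°C

Density altitude − pressure altitude = 4640 − 5000 = -360 ft.
At 120 ft/°C that is an ISA deviation of -360/120 = -3°C.
ISA temperature at 5000 ft = 15 − 2 × (5000/1000) = 5°C.
OAT = ISA + deviation = 5 + (-3) = 2°C.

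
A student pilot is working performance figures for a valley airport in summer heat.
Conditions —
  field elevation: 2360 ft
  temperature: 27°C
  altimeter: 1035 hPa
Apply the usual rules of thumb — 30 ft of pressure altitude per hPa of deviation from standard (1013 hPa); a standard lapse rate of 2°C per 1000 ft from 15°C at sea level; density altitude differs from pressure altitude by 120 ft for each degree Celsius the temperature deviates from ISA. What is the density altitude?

3548 ft

Pressure altitude = 2360 + (1013 − 1035) × 30 = 2360 + (-660) = 1700 ft.
ISA temperature at 1700 ft = 15 − 2 × (1700/1000) = 11.6°C.
ISA deviation = 27 − 11.6 = +15.4°C.
Density altitude = 1700 + 120 × (15.4) = 3548 ft.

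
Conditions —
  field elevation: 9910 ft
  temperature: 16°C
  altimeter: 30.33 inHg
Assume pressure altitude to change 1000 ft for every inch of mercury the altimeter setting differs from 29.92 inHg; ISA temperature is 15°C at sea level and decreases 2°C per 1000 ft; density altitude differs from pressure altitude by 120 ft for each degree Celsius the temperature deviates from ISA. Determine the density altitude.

Pressure altitude = 9910 + (29.92 − 30.33) × 1000 = 9910 + (-410) = 9500 ft.
ISA temperature at 9500 ft = 15 − 2 × (9500/1000) = -4°C.
ISA deviation = 16 − (-4) = +20°C.
Density altitude = 9500 + 120 × (20) = 11900 ft.

11900 ft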